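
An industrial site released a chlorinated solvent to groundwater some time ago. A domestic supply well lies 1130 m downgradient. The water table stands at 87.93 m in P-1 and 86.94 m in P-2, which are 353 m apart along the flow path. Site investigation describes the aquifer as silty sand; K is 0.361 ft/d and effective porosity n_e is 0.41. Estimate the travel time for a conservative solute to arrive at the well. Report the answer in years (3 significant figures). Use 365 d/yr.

Hydraulic gradient i = (87.93 − 86.94) / 353 = 0.99 / 353 = 0.002805
K = 0.361 ft/d × 0.3048 = 0.1100 m/d
q = Ki = 0.1100 × 0.002805 = 3.086e-4 m/d
Seepage velocity v = q / n = 3.086e-4 / 0.41 = 7.527e-4 m/d
t = L / v = 1130 / 7.527e-4 = 1.501e6 d
   = 1.501e6 / 365 = 4110 yr

4110 years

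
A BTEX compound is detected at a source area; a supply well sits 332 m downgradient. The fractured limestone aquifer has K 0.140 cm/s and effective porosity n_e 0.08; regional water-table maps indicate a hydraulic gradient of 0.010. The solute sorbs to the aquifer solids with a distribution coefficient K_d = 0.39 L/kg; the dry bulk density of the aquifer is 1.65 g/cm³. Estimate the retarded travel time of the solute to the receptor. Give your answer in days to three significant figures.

K = 0.140 cm/s × 864 = 121.0 m/d
Specific discharge q = 121.0 × 0.010 = 1.210 m/d
Average linear velocity = 1.210 / 0.08 = 15.12 m/d
Retardation R = 1 + ρ_b·K_d/n = 1 + 1.65×0.39/0.08 = 9.044
Contaminant velocity v_c = v/R = 15.12/9.044 = 1.672 m/d
t = L/v_c = 332/1.672 = 198.6 d

199 days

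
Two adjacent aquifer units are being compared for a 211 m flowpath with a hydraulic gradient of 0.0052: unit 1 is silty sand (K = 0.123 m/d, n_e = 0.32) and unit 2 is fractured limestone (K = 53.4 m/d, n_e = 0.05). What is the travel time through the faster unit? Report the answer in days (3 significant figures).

38.0 days

Unit 1 (silty sand): v = 0.123×0.0052/0.32 = 0.001999 m/d, t = 211/0.001999 = 105600 d
Unit 2 (fractured limestone): v = 53.4×0.0052/0.05 = 5.554 m/d, t = 211/5.554 = 37.99 d
Faster unit: t = 38.0 d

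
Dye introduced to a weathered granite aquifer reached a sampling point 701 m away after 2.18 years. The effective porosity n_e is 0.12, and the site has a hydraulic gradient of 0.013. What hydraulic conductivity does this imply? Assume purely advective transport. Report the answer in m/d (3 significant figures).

8.13 m/d

t = 2.18 years = 795.7 d
v = L / t = 701 / 795.7 = 0.8810 m/d
K = v · n / i = 0.8810 × 0.12 / 0.013 = 8.13 m/d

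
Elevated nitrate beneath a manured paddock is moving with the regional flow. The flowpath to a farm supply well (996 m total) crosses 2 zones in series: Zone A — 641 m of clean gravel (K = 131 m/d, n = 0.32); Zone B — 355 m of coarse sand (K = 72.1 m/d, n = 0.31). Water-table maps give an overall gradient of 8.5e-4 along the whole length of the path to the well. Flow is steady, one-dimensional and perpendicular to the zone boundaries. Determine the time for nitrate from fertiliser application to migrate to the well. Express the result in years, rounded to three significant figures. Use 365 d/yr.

For zones in series the flux q is common to all zones; the equivalent conductivity is the harmonic (thickness-weighted) mean, K_eq = L_total / Σ(L_j/K_j).
Σ(L/K) = 641/131 + 355/72.1 = 4.893 + 4.924 = 9.817 d
K_eq = L_total / Σ(L/K) = 996 / 9.817 = 101.5 m/d
q = K_eq · i = 101.5 × 8.5e-4 = 0.08624 m/d (same in every zone)
Zone A: v = q/n = 0.08624/0.32 = 0.2695 m/d → t_A = 641/0.2695 = 2378 d
Zone B: v = q/n = 0.08624/0.31 = 0.2782 m/d → t_B = 355/0.2782 = 1276 d
Total t = 2378 + 1276 = 3655 d
   = 3655 / 365 = 10.0 yr

10.0 years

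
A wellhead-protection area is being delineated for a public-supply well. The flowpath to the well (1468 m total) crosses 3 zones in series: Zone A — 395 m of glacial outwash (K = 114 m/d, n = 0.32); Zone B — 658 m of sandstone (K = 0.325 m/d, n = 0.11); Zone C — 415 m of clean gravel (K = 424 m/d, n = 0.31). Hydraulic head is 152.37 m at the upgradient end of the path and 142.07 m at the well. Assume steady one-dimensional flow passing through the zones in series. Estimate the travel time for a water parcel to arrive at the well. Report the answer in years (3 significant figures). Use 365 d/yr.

177 years

Total head drop ΔH = 152.37 − 142.07 = 10.30 m
Continuity: the same q passes through each zone, so ΔH = q·Σ(L_j/K_j) — the zones act as resistances in series.
Σ(L/K) = 395/114 + 658/0.325 + 415/424 = 3.465 + 2025 + 0.9788 = 2029 d
q = ΔH / Σ(L/K) = 10.30 / 2029 = 0.005076 m/d (same in every zone)
Zone A: v = q/n = 0.005076/0.32 = 0.01586 m/d → t_A = 395/0.01586 = 24900 d
Zone B: v = q/n = 0.005076/0.11 = 0.04615 m/d → t_B = 658/0.04615 = 14260 d
Zone C: v = q/n = 0.005076/0.31 = 0.01637 m/d → t_C = 415/0.01637 = 25340 d
Total t = 24900 + 14260 + 25340 = 64500 d
   = 64500 / 365 = 177 yr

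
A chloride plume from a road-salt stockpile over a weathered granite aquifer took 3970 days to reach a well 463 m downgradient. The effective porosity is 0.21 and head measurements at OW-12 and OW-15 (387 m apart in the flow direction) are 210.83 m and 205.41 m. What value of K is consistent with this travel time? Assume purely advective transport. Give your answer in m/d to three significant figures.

1.75 m/d

Hydraulic gradient i = (210.83 − 205.41) / 387 = 5.42 / 387 = 0.01401
v = L / t = 463 / 3970 = 0.1166 m/d
K = v · n / i = 0.1166 × 0.21 / 0.01401 = 1.75 m/d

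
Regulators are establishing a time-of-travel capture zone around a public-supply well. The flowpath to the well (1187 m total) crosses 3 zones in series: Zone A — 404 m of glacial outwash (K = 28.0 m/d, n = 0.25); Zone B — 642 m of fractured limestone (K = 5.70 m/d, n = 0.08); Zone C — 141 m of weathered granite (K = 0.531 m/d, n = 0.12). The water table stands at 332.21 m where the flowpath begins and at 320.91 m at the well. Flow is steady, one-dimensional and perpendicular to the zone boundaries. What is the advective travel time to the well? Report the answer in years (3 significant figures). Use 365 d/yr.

Total head drop ΔH = 332.21 − 320.91 = 11.30 m
Continuity: the same q passes through each zone, so ΔH = q·Σ(L_j/K_j) — the zones act as resistances in series.
Σ(L/K) = 404/28.0 + 642/5.70 + 141/0.531 = 14.43 + 112.6 + 265.5 = 392.6 d
q = ΔH / Σ(L/K) = 11.30 / 392.6 = 0.02878 m/d (same in every zone)
Zone A: v = q/n = 0.02878/0.25 = 0.1151 m/d → t_A = 404/0.1151 = 3509 d
Zone B: v = q/n = 0.02878/0.08 = 0.3598 m/d → t_B = 642/0.3598 = 1784 d
Zone C: v = q/n = 0.02878/0.12 = 0.2399 m/d → t_C = 141/0.2399 = 587.9 d
Total t = 3509 + 1784 + 587.9 = 5881 d
   = 5881 / 365 = 16.1 yr

16.1 years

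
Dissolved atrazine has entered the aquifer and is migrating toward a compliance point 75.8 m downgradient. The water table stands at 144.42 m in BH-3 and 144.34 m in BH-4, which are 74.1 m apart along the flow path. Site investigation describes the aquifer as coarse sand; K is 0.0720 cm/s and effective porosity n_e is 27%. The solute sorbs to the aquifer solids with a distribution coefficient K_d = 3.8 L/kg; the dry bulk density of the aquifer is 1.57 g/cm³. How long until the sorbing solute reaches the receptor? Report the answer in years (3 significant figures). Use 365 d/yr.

Hydraulic gradient i = (144.42 − 144.34) / 74.1 = 0.08 / 74.1 = 0.001080
K = 0.0720 cm/s × 864 = 62.21 m/d
q = Ki = 62.21 × 0.001080 = 0.06716 m/d
v = Ki/n = 62.21·0.001080/0.27 = 0.2487 m/d
Retardation R = 1 + ρ_b·K_d/n = 1 + 1.57×3.8/0.27 = 23.10
Contaminant velocity v_c = v/R = 0.2487/23.10 = 0.01077 m/d
t = L/v_c = 75.8/0.01077 = 7038 d
   = 7038/365 = 19.3 yr

19.3 years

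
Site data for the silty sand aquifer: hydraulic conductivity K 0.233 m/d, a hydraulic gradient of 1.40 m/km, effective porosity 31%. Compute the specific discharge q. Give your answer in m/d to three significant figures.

q = Ki = 0.233 × 0.0014 = 3.262e-4 m/d

3.26e-4 m/d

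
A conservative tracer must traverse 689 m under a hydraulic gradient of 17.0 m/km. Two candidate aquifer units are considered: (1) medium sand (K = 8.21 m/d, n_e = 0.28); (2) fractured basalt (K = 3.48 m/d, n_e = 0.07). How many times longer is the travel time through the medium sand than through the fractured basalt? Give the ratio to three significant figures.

Unit 1 (medium sand): v = 8.21×0.017/0.28 = 0.4985 m/d, t = 689/0.4985 = 1382 d
Unit 2 (fractured basalt): v = 3.48×0.017/0.07 = 0.8451 m/d, t = 689/0.8451 = 815.2 d
t(medium sand) / t(fractured basalt) = 1382/815.2 = 1.70

1.70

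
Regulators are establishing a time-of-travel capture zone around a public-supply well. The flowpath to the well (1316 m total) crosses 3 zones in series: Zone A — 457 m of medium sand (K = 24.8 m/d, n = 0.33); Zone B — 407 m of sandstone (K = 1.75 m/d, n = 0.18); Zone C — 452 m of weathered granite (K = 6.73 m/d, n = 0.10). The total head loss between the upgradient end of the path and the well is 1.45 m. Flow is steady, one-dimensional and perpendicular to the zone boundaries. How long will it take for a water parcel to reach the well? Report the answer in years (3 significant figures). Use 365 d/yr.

162 years

Continuity: the same q passes through each zone, so ΔH = q·Σ(L_j/K_j) — the zones act as resistances in series.
Σ(L/K) = 457/24.8 + 407/1.75 + 452/6.73 = 18.43 + 232.6 + 67.16 = 318.2 d
q = ΔH / Σ(L/K) = 1.45 / 318.2 = 0.004557 m/d (same in every zone)
Zone A: v = q/n = 0.004557/0.33 = 0.01381 m/d → t_A = 457/0.01381 = 33090 d
Zone B: v = q/n = 0.004557/0.18 = 0.02532 m/d → t_B = 407/0.02532 = 16070 d
Zone C: v = q/n = 0.004557/0.10 = 0.04557 m/d → t_C = 452/0.04557 = 9918 d
Total t = 33090 + 16070 + 9918 = 59080 d
   = 59080 / 365 = 162 yr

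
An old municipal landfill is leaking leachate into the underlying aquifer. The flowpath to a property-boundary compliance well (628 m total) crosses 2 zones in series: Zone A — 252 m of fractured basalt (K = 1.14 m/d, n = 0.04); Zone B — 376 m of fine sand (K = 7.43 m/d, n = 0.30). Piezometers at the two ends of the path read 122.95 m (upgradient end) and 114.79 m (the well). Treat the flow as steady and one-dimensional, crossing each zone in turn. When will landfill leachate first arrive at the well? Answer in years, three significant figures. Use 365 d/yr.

11.2 years

Total head drop ΔH = 122.95 − 114.79 = 8.16 m
Steady 1-D flow in series ⇒ the Darcy flux q is identical in every zone and the zone head losses add (resistances L/K in series).
Σ(L/K) = 252/1.14 + 376/7.43 = 221.1 + 50.61 = 271.7 d
q = ΔH / Σ(L/K) = 8.16 / 271.7 = 0.03004 m/d (same in every zone)
Zone A: v = q/n = 0.03004/0.04 = 0.7509 m/d → t_A = 252/0.7509 = 335.6 d
Zone B: v = q/n = 0.03004/0.30 = 0.1001 m/d → t_B = 376/0.1001 = 3755 d
Total t = 335.6 + 3755 = 4091 d
   = 4091 / 365 = 11.2 yr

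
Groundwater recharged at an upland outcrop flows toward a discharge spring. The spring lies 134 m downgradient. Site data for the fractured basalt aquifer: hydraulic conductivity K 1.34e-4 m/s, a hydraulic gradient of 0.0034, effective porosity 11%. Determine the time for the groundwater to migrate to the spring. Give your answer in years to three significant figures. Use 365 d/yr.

1.03 years

K = 1.34e-4 m/s × 86400 s/d = 11.58 m/d
Specific discharge q = 11.58 × 0.0034 = 0.03936 m/d
v_s = q/n_e = 0.03936/0.11 = 0.3579 m/d
t = L / v = 134 / 0.3579 = 374.5 d
   = 374.5 / 365 = 1.03 yr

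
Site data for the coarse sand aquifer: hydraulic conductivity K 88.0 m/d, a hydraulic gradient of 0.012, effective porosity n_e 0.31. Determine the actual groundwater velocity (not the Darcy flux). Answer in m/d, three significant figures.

q = Ki = 88.0 × 0.012 = 1.056 m/d
Seepage velocity v = q / n = 1.056 / 0.31 = 3.406 m/d

3.41 m/d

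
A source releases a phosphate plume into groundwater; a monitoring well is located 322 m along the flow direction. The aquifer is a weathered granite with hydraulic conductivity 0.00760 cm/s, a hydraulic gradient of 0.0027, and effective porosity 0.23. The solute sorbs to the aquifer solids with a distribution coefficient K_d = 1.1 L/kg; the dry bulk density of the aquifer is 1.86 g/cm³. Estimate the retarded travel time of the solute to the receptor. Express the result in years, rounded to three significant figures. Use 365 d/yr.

K = 0.00760 cm/s × 864 = 6.566 m/d
q = Ki = 6.566 × 0.0027 = 0.01773 m/d
v = Ki/n = 6.566·0.0027/0.23 = 0.07708 m/d
Retardation R = 1 + ρ_b·K_d/n = 1 + 1.86×1.1/0.23 = 9.896
Contaminant velocity v_c = v/R = 0.07708/9.896 = 0.007790 m/d
t = L/v_c = 322/0.007790 = 41340 d
   = 41340/365 = 113 yr

113 years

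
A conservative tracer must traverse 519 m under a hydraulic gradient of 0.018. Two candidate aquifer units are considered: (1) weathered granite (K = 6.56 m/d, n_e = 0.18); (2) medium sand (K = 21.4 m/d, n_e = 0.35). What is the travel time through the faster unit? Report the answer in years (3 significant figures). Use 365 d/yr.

1.29 years

Unit 1 (weathered granite): v = 6.56×0.018/0.18 = 0.6560 m/d, t = 519/0.6560 = 791.2 d
Unit 2 (medium sand): v = 21.4×0.018/0.35 = 1.101 m/d, t = 519/1.101 = 471.6 d
Faster: 471.6 d / 365 = 1.29 yr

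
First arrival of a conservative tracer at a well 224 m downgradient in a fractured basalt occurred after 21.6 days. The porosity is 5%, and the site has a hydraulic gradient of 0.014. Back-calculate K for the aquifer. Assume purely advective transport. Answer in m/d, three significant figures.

37.0 m/d

v = L / t = 224 / 21.6 = 10.37 m/d
K = v · n / i = 10.37 × 0.05 / 0.014 = 37.0 m/d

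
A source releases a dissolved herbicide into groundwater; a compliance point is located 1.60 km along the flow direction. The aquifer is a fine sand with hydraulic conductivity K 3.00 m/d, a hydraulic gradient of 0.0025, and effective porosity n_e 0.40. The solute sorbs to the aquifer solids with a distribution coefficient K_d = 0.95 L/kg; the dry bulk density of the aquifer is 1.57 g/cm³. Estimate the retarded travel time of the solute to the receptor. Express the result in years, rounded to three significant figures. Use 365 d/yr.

q = Ki = 3.00 × 0.0025 = 0.007500 m/d
v = Ki/n = 3.00·0.0025/0.40 = 0.01875 m/d
Retardation R = 1 + ρ_b·K_d/n = 1 + 1.57×0.95/0.40 = 4.729
Contaminant velocity v_c = v/R = 0.01875/4.729 = 0.003965 m/d
L = 1.60 km = 1600 m
t = L/v_c = 1600/0.003965 = 403500 d
   = 403500/365 = 1110 yr

1110 years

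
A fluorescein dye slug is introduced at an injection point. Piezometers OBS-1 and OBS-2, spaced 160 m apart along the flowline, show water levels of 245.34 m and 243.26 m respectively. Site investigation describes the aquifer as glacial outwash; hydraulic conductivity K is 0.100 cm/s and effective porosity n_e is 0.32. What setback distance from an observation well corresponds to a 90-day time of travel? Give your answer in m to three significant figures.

Hydraulic gradient i = (245.34 − 243.26) / 160 = 2.08 / 160 = 0.01300
K = 0.100 cm/s × 864 = 86.40 m/d
Specific discharge q = 86.40 × 0.01300 = 1.123 m/d
v_s = q/n_e = 1.123/0.32 = 3.510 m/d
L = v × T = 3.510 × 90 = 315.9 m

316 m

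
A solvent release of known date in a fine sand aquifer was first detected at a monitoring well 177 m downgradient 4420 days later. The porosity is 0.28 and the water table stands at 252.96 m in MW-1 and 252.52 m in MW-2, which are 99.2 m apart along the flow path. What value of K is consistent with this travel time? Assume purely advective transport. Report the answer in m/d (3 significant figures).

2.53 m/d

Hydraulic gradient i = (252.96 − 252.52) / 99.2 = 0.44 / 99.2 = 0.004435
v = L / t = 177 / 4420 = 0.04005 m/d
K = v · n / i = 0.04005 × 0.28 / 0.004435 = 2.53 m/d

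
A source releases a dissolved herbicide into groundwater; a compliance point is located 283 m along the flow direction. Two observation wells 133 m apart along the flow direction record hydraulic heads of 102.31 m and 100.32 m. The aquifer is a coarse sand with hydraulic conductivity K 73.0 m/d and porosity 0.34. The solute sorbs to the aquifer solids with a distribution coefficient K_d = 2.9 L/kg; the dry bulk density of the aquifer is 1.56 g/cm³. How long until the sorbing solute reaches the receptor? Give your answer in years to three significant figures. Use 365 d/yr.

3.45 years

Hydraulic gradient i = (102.31 − 100.32) / 133 = 1.99 / 133 = 0.01496
q = Ki = 73.0 × 0.01496 = 1.092 m/d
v = Ki/n = 73.0·0.01496/0.34 = 3.213 m/d
Retardation R = 1 + ρ_b·K_d/n = 1 + 1.56×2.9/0.34 = 14.31
Contaminant velocity v_c = v/R = 3.213/14.31 = 0.2246 m/d
t = L/v_c = 283/0.2246 = 1260 d
   = 1260/365 = 3.45 yr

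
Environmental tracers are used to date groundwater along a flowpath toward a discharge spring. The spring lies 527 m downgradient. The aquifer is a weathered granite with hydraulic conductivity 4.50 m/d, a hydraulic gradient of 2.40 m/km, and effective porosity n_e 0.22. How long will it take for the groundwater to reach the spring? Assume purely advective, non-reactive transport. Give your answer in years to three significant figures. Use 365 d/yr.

Darcy flux q = K·i = 4.50 × 0.0024 = 0.01080 m/d
v_s = q/n_e = 0.01080/0.22 = 0.04909 m/d
t = L / v = 527 / 0.04909 = 10740 d
   = 10740 / 365 = 29.4 yr

29.4 years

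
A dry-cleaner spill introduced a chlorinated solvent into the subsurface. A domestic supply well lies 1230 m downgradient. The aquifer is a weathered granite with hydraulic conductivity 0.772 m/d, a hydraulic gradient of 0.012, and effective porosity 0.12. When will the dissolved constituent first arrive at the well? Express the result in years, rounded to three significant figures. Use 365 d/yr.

43.7 years

Specific discharge q = 0.772 × 0.012 = 0.009264 m/d
v = Ki/n = 0.772·0.012/0.12 = 0.07720 m/d
t = L / v = 1230 / 0.07720 = 15930 d
   = 15930 / 365 = 43.7 yr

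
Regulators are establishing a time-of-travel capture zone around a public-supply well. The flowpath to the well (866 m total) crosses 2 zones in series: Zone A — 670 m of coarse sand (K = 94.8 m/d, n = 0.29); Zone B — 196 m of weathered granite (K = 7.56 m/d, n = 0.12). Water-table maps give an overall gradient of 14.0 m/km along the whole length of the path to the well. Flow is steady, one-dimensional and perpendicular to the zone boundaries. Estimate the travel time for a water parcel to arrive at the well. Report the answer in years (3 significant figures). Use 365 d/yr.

Continuity: the same q passes through each zone, so ΔH = q·Σ(L_j/K_j) — the zones act as resistances in series.
Σ(L/K) = 670/94.8 + 196/7.56 = 7.068 + 25.93 = 32.99 d
K_eq = L_total / Σ(L/K) = 866 / 32.99 = 26.25 m/d
q = K_eq · i = 26.25 × 0.014 = 0.3675 m/d (same in every zone)
Zone A: v = q/n = 0.3675/0.29 = 1.267 m/d → t_A = 670/1.267 = 528.8 d
Zone B: v = q/n = 0.3675/0.12 = 3.062 m/d → t_B = 196/3.062 = 64.01 d
Total t = 528.8 + 64.01 = 592.8 d
   = 592.8 / 365 = 1.62 yr

1.62 years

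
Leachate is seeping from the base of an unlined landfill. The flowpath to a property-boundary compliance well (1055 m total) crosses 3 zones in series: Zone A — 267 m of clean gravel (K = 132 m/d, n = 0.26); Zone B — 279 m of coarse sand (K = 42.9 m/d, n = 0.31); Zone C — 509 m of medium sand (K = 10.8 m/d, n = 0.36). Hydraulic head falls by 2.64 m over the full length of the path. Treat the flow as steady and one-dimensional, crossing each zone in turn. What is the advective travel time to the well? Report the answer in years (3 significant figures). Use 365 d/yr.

19.6 years

Continuity: the same q passes through each zone, so ΔH = q·Σ(L_j/K_j) — the zones act as resistances in series.
Σ(L/K) = 267/132 + 279/42.9 + 509/10.8 = 2.023 + 6.503 + 47.13 = 55.66 d
q = ΔH / Σ(L/K) = 2.64 / 55.66 = 0.04743 m/d (same in every zone)
Zone A: v = q/n = 0.04743/0.26 = 0.1824 m/d → t_A = 267/0.1824 = 1463 d
Zone B: v = q/n = 0.04743/0.31 = 0.1530 m/d → t_B = 279/0.1530 = 1823 d
Zone C: v = q/n = 0.04743/0.36 = 0.1318 m/d → t_C = 509/0.1318 = 3863 d
Total t = 1463 + 1823 + 3863 = 7150 d
   = 7150 / 365 = 19.6 yr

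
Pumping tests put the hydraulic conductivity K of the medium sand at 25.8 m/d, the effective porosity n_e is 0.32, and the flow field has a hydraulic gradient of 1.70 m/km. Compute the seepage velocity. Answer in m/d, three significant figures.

Specific discharge q = 25.8 × 0.0017 = 0.04386 m/d
Seepage velocity v = q / n = 0.04386 / 0.32 = 0.1371 m/d

0.137 m/d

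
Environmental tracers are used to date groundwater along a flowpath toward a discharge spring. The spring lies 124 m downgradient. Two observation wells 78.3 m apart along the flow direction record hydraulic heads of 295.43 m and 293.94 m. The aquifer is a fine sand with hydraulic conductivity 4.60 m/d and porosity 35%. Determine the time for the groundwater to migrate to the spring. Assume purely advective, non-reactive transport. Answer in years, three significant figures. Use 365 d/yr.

Hydraulic gradient i = (295.43 − 293.94) / 78.3 = 1.49 / 78.3 = 0.01903
Darcy flux q = K·i = 4.60 × 0.01903 = 0.08754 m/d
v = Ki/n = 4.60·0.01903/0.35 = 0.2501 m/d
t = L / v = 124 / 0.2501 = 495.8 d
   = 495.8 / 365 = 1.36 yr

1.36 years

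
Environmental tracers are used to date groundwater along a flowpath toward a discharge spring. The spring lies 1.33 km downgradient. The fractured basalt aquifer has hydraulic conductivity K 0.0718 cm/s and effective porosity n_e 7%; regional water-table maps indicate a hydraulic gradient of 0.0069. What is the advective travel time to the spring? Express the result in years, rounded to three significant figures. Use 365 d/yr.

K = 0.0718 cm/s × 864 = 62.04 m/d
Specific discharge q = 62.04 × 0.0069 = 0.4280 m/d
Average linear velocity = 0.4280 / 0.07 = 6.115 m/d
L = 1.33 km = 1330 m
t = L / v = 1330 / 6.115 = 217.5 d
   = 217.5 / 365 = 0.596 yr

0.596 years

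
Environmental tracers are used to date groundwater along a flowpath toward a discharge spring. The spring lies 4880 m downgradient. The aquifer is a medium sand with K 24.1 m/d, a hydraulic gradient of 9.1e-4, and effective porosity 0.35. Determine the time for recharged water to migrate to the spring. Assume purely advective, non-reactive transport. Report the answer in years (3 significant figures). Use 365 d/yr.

Specific discharge q = 24.1 × 9.1e-4 = 0.02193 m/d
v = Ki/n = 24.1·9.1e-4/0.35 = 0.06266 m/d
t = L / v = 4880 / 0.06266 = 77880 d
   = 77880 / 365 = 213 yr

213 years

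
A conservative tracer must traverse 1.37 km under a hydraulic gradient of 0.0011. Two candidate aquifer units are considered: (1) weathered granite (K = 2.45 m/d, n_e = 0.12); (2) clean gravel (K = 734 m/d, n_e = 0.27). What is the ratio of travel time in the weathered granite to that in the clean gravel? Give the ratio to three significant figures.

133

Unit 1 (weathered granite): v = 2.45×0.0011/0.12 = 0.02246 m/d, t = 1370/0.02246 = 61000 d
Unit 2 (clean gravel): v = 734×0.0011/0.27 = 2.990 m/d, t = 1370/2.990 = 458.1 d
t(weathered granite) / t(clean gravel) = 61000/458.1 = 133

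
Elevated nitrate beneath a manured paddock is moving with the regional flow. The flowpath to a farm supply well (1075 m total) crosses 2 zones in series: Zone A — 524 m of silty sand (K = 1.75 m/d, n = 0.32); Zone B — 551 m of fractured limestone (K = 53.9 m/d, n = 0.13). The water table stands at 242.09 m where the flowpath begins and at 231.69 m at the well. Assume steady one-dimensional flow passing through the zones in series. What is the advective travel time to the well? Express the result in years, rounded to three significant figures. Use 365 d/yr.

Total head drop ΔH = 242.09 − 231.69 = 10.40 m
Continuity: the same q passes through each zone, so ΔH = q·Σ(L_j/K_j) — the zones act as resistances in series.
Σ(L/K) = 524/1.75 + 551/53.9 = 299.4 + 10.22 = 309.7 d
q = ΔH / Σ(L/K) = 10.40 / 309.7 = 0.03359 m/d (same in every zone)
Zone A: v = q/n = 0.03359/0.32 = 0.1050 m/d → t_A = 524/0.1050 = 4993 d
Zone B: v = q/n = 0.03359/0.13 = 0.2584 m/d → t_B = 551/0.2584 = 2133 d
Total t = 4993 + 2133 = 7125 d
   = 7125 / 365 = 19.5 yr

19.5 years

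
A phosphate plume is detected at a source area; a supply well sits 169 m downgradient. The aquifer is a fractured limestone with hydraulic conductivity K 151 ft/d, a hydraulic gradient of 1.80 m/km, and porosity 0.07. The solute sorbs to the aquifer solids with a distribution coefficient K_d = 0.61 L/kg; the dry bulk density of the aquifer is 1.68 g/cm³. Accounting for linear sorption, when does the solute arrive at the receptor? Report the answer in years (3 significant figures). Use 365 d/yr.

6.12 years

K = 151 ft/d × 0.3048 = 46.02 m/d
Darcy flux q = K·i = 46.02 × 0.0018 = 0.08284 m/d
Seepage velocity v = q / n = 0.08284 / 0.07 = 1.183 m/d
Retardation R = 1 + ρ_b·K_d/n = 1 + 1.68×0.61/0.07 = 15.64
Contaminant velocity v_c = v/R = 1.183/15.64 = 0.07567 m/d
t = L/v_c = 169/0.07567 = 2233 d
   = 2233/365 = 6.12 yr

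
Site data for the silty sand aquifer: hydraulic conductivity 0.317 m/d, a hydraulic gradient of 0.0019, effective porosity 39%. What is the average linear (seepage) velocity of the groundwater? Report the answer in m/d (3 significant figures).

0.00154 m/d

Specific discharge q = 0.317 × 0.0019 = 6.023e-4 m/d
v_s = q/n_e = 6.023e-4/0.39 = 0.001544 m/d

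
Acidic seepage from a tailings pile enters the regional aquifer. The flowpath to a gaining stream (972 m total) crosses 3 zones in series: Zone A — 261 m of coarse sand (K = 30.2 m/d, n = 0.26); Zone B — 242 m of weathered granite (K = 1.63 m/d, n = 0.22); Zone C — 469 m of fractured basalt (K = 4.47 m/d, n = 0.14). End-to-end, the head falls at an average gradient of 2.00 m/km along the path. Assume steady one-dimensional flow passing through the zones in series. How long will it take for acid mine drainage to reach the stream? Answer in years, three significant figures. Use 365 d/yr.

69.0 years

Steady 1-D flow in series ⇒ the Darcy flux q is identical in every zone and the zone head losses add (resistances L/K in series).
Σ(L/K) = 261/30.2 + 242/1.63 + 469/4.47 = 8.642 + 148.5 + 104.9 = 262.0 d
K_eq = L_total / Σ(L/K) = 972 / 262.0 = 3.709 m/d
q = K_eq · i = 3.709 × 0.0020 = 0.007419 m/d (same in every zone)
Zone A: v = q/n = 0.007419/0.26 = 0.02853 m/d → t_A = 261/0.02853 = 9147 d
Zone B: v = q/n = 0.007419/0.22 = 0.03372 m/d → t_B = 242/0.03372 = 7176 d
Zone C: v = q/n = 0.007419/0.14 = 0.05299 m/d → t_C = 469/0.05299 = 8850 d
Total t = 9147 + 7176 + 8850 = 25170 d
   = 25170 / 365 = 69.0 yr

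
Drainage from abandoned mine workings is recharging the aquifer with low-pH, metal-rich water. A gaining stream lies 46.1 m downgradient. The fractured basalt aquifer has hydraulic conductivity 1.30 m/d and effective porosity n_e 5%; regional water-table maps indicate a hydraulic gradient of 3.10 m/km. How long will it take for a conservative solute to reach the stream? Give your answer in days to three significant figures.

572 days

q = Ki = 1.30 × 0.0031 = 0.004030 m/d
Average linear velocity = 0.004030 / 0.05 = 0.08060 m/d
t = L / v = 46.1 / 0.08060 = 572.0 d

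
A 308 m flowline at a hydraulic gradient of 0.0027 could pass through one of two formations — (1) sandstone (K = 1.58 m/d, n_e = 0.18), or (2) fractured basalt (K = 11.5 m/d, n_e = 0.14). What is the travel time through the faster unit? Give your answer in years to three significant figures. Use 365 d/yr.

Unit 1 (sandstone): v = 1.58×0.0027/0.18 = 0.02370 m/d, t = 308/0.02370 = 13000 d
Unit 2 (fractured basalt): v = 11.5×0.0027/0.14 = 0.2218 m/d, t = 308/0.2218 = 1389 d
Faster: 1389 d / 365 = 3.80 yr

3.80 years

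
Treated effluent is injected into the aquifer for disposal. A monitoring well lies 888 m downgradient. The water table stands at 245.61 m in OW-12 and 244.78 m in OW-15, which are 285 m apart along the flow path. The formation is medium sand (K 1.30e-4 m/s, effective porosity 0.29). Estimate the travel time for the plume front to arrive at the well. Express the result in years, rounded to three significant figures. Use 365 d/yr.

21.6 years

Hydraulic gradient i = (245.61 − 244.78) / 285 = 0.83 / 285 = 0.002912
K = 1.30e-4 m/s × 86400 s/d = 11.23 m/d
q = Ki = 11.23 × 0.002912 = 0.03271 m/d
Average linear velocity = 0.03271 / 0.29 = 0.1128 m/d
t = L / v = 888 / 0.1128 = 7873 d
   = 7873 / 365 = 21.6 yr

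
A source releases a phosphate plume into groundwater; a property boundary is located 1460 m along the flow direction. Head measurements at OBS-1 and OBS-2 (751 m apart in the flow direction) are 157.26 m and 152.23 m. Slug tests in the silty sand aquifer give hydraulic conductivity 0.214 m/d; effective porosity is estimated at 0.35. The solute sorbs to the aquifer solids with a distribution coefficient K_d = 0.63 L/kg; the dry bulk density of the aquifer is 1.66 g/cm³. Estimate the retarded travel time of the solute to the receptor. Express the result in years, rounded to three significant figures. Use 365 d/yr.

3900 years

Hydraulic gradient i = (157.26 − 152.23) / 751 = 5.03 / 751 = 0.006698
q = Ki = 0.214 × 0.006698 = 0.001433 m/d
Average linear velocity = 0.001433 / 0.35 = 0.004095 m/d
Retardation R = 1 + ρ_b·K_d/n = 1 + 1.66×0.63/0.35 = 3.988
Contaminant velocity v_c = v/R = 0.004095/3.988 = 0.001027 m/d
t = L/v_c = 1460/0.001027 = 1.422e6 d
   = 1.422e6/365 = 3900 yr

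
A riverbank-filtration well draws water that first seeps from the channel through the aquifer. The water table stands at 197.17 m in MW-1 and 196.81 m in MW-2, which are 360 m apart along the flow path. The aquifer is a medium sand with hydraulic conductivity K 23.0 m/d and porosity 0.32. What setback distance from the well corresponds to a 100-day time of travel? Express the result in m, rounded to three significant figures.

7.19 m

Hydraulic gradient i = (197.17 − 196.81) / 360 = 0.36 / 360 = 0.001000
Darcy flux q = K·i = 23.0 × 0.001000 = 0.02300 m/d
Average linear velocity = 0.02300 / 0.32 = 0.07188 m/d
L = v × T = 0.07188 × 100 = 7.187 m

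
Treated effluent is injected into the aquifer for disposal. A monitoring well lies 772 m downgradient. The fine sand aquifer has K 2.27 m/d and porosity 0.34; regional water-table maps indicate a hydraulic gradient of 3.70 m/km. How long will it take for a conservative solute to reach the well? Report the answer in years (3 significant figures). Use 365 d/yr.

Specific discharge q = 2.27 × 0.0037 = 0.008399 m/d
Average linear velocity = 0.008399 / 0.34 = 0.02470 m/d
t = L / v = 772 / 0.02470 = 31250 d
   = 31250 / 365 = 85.6 yr

85.6 years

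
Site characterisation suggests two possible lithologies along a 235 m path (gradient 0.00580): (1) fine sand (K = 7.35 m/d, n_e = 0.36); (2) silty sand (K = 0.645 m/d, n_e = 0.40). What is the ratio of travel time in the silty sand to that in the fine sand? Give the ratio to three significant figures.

Unit 1 (fine sand): v = 7.35×0.0058/0.36 = 0.1184 m/d, t = 235/0.1184 = 1985 d
Unit 2 (silty sand): v = 0.645×0.0058/0.40 = 0.009353 m/d, t = 235/0.009353 = 25130 d
t(silty sand) / t(fine sand) = 25130/1985 = 12.7

12.7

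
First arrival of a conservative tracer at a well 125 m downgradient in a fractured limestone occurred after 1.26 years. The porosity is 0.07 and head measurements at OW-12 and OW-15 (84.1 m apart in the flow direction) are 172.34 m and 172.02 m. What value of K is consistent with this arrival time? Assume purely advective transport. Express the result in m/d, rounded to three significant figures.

5.00 m/d

Hydraulic gradient i = (172.34 − 172.02) / 84.1 = 0.32 / 84.1 = 0.003805
t = 1.26 years = 459.9 d
v = L / t = 125 / 459.9 = 0.2718 m/d
K = v · n / i = 0.2718 × 0.07 / 0.003805 = 5.00 m/d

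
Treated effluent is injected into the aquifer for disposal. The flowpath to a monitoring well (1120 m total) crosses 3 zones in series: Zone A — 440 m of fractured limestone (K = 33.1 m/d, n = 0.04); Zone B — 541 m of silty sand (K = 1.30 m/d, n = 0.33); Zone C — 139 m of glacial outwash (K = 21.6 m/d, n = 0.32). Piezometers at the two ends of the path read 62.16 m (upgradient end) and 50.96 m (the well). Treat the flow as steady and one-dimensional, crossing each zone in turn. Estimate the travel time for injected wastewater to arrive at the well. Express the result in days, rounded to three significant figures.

Total head drop ΔH = 62.16 − 50.96 = 11.20 m
Steady 1-D flow in series ⇒ the Darcy flux q is identical in every zone and the zone head losses add (resistances L/K in series).
Σ(L/K) = 440/33.1 + 541/1.30 + 139/21.6 = 13.29 + 416.2 + 6.435 = 435.9 d
q = ΔH / Σ(L/K) = 11.20 / 435.9 = 0.02570 m/d (same in every zone)
Zone A: v = q/n = 0.02570/0.04 = 0.6424 m/d → t_A = 440/0.6424 = 685.0 d
Zone B: v = q/n = 0.02570/0.33 = 0.07786 m/d → t_B = 541/0.07786 = 6948 d
Zone C: v = q/n = 0.02570/0.32 = 0.08030 m/d → t_C = 139/0.08030 = 1731 d
Total t = 685.0 + 6948 + 1731 = 9364 d

9360 days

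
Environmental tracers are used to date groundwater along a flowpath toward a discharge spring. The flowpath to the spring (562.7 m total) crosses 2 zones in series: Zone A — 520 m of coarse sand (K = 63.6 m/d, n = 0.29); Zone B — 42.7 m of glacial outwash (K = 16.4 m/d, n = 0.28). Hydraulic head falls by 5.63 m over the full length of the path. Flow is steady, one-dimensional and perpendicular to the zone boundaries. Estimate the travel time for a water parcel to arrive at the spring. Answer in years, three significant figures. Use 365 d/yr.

0.854 years

Continuity: the same q passes through each zone, so ΔH = q·Σ(L_j/K_j) — the zones act as resistances in series.
Σ(L/K) = 520/63.6 + 42.7/16.4 = 8.176 + 2.604 = 10.78 d
q = ΔH / Σ(L/K) = 5.63 / 10.78 = 0.5223 m/d (same in every zone)
Zone A: v = q/n = 0.5223/0.29 = 1.801 m/d → t_A = 520/1.801 = 288.7 d
Zone B: v = q/n = 0.5223/0.28 = 1.865 m/d → t_B = 42.7/1.865 = 22.89 d
Total t = 288.7 + 22.89 = 311.6 d
   = 311.6 / 365 = 0.854 yr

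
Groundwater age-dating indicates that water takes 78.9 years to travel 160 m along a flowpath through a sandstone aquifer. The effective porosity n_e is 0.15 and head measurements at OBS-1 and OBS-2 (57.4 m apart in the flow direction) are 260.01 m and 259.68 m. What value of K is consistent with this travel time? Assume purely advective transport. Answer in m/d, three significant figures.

0.145 m/d

Hydraulic gradient i = (260.01 − 259.68) / 57.4 = 0.33 / 57.4 = 0.005749
t = 78.9 years = 28800 d
v = L / t = 160 / 28800 = 0.005556 m/d
K = v · n / i = 0.005556 × 0.15 / 0.005749 = 0.145 m/d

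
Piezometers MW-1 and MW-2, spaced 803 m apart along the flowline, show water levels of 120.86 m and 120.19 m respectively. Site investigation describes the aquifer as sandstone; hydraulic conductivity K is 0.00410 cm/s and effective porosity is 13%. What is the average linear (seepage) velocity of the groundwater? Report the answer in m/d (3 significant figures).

Hydraulic gradient i = (120.86 − 120.19) / 803 = 0.67 / 803 = 8.344e-4
K = 0.00410 cm/s × 864 = 3.542 m/d
Darcy flux q = K·i = 3.542 × 8.344e-4 = 0.002956 m/d
Seepage velocity v = q / n = 0.002956 / 0.13 = 0.02274 m/d

0.0227 m/d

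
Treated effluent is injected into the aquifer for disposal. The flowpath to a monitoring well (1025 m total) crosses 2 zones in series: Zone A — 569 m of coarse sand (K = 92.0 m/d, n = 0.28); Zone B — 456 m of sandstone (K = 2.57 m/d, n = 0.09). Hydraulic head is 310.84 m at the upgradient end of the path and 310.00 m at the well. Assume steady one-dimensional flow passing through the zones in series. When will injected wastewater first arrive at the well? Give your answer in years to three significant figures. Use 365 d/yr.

120 years

Total head drop ΔH = 310.84 − 310.00 = 0.84 m
Steady 1-D flow in series ⇒ the Darcy flux q is identical in every zone and the zone head losses add (resistances L/K in series).
Σ(L/K) = 569/92.0 + 456/2.57 = 6.185 + 177.4 = 183.6 d
q = ΔH / Σ(L/K) = 0.84 / 183.6 = 0.004575 m/d (same in every zone)
Zone A: v = q/n = 0.004575/0.28 = 0.01634 m/d → t_A = 569/0.01634 = 34830 d
Zone B: v = q/n = 0.004575/0.09 = 0.05083 m/d → t_B = 456/0.05083 = 8971 d
Total t = 34830 + 8971 = 43800 d
   = 43800 / 365 = 120 yr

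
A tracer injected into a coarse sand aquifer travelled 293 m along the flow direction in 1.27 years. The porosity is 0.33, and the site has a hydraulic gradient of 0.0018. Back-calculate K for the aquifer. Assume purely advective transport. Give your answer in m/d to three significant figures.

t = 1.27 years = 463.6 d
v = L / t = 293 / 463.6 = 0.6321 m/d
K = v · n / i = 0.6321 × 0.33 / 0.0018 = 116 m/d

116 m/d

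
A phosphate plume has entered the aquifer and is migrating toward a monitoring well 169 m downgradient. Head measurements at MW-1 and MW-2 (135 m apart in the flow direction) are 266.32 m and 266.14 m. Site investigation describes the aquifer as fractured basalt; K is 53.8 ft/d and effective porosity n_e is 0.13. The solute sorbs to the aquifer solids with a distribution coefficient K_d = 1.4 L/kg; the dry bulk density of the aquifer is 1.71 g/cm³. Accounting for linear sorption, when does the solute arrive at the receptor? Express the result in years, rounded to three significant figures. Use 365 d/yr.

Hydraulic gradient i = (266.32 − 266.14) / 135 = 0.18 / 135 = 0.001333
K = 53.8 ft/d × 0.3048 = 16.40 m/d
q = Ki = 16.40 × 0.001333 = 0.02186 m/d
Average linear velocity = 0.02186 / 0.13 = 0.1682 m/d
Retardation R = 1 + ρ_b·K_d/n = 1 + 1.71×1.4/0.13 = 19.42
Contaminant velocity v_c = v/R = 0.1682/19.42 = 0.008663 m/d
t = L/v_c = 169/0.008663 = 19510 d
   = 19510/365 = 53.4 yr

53.4 years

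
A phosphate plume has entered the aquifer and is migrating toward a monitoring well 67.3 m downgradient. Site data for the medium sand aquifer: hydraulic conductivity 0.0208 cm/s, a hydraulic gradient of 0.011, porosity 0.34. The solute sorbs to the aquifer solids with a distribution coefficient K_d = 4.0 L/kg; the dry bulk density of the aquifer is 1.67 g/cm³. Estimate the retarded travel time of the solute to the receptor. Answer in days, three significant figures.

2390 days

K = 0.0208 cm/s × 864 = 17.97 m/d
Specific discharge q = 17.97 × 0.011 = 0.1977 m/d
Average linear velocity = 0.1977 / 0.34 = 0.5814 m/d
Retardation R = 1 + ρ_b·K_d/n = 1 + 1.67×4.0/0.34 = 20.65
Contaminant velocity v_c = v/R = 0.5814/20.65 = 0.02816 m/d
t = L/v_c = 67.3/0.02816 = 2390 d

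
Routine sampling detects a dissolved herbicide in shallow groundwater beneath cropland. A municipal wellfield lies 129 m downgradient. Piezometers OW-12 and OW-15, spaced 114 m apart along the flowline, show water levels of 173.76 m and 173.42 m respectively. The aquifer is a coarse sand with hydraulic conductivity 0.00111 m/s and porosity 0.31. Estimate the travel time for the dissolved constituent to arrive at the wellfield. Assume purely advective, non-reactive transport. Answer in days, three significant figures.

140 days

Hydraulic gradient i = (173.76 − 173.42) / 114 = 0.34 / 114 = 0.002982
K = 0.00111 m/s × 86400 s/d = 95.90 m/d
Specific discharge q = 95.90 × 0.002982 = 0.2860 m/d
Average linear velocity = 0.2860 / 0.31 = 0.9227 m/d
t = L / v = 129 / 0.9227 = 139.8 d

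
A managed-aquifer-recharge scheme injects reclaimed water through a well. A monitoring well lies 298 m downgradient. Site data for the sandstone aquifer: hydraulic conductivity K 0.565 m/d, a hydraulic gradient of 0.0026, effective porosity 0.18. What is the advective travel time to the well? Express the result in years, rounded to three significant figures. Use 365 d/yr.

100 years

q = Ki = 0.565 × 0.0026 = 0.001469 m/d
Average linear velocity = 0.001469 / 0.18 = 0.008161 m/d
t = L / v = 298 / 0.008161 = 36510 d
   = 36510 / 365 = 100 yr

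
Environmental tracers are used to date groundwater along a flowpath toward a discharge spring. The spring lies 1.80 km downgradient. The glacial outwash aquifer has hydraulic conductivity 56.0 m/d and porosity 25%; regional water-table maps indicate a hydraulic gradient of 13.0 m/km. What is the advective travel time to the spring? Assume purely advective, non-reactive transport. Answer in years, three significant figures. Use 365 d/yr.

q = Ki = 56.0 × 0.013 = 0.7280 m/d
v_s = q/n_e = 0.7280/0.25 = 2.912 m/d
L = 1.80 km = 1800 m
t = L / v = 1800 / 2.912 = 618.1 d
   = 618.1 / 365 = 1.69 yr

1.69 years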